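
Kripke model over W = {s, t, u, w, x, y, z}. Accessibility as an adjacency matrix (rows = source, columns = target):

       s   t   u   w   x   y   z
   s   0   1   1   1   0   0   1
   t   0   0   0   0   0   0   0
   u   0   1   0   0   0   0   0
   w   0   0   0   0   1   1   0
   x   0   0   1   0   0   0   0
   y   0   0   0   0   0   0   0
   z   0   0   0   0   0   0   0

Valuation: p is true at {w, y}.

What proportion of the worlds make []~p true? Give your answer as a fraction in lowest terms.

s: successors {t, u, w, z}; ~p there: t:T, u:T, w:F, z:T. ✗
t: no successors, so []~p holds vacuously. ✓
u: successors {t}; ~p there: t:T. ✓
w: successors {x, y}; ~p there: x:T, y:F. ✗
x: successors {u}; ~p there: u:T. ✓
y: no successors, so []~p holds vacuously. ✓
z: no successors, so []~p holds vacuously. ✓
That's 5 of 7 worlds, so 5/7.

5/7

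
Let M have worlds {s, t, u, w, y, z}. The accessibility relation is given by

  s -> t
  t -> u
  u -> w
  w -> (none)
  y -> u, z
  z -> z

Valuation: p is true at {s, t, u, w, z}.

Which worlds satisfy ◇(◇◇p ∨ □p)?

s: successors {t}; ◇◇p ∨ □p there: t:T. ✓
t: successors {u}; ◇◇p ∨ □p there: u:T. ✓
u: successors {w}; ◇◇p ∨ □p there: w:T. ✓
w: no successors, so ◇(◇◇p ∨ □p) fails. ✗
y: successors {u, z}; ◇◇p ∨ □p there: u:T, z:T. ✓
z: successors {z}; ◇◇p ∨ □p there: z:T. ✓

{s, t, u, y, z}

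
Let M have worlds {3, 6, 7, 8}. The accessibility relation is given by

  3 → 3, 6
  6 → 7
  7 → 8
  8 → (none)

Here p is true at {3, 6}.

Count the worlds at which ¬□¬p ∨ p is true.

3: ¬□¬p is T, p is T. ✓
6: ¬□¬p is F, p is T. ✓
7: ¬□¬p is F, p is F. ✗
8: ¬□¬p is F, p is F. ✗
Satisfying worlds: {3, 6}.

2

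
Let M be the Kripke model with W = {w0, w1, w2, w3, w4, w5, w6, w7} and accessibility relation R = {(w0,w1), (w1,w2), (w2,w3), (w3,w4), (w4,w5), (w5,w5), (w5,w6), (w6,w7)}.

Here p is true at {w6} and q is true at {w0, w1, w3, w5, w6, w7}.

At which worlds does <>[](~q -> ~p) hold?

{w0, w1, w2, w3, w4, w5, w6}

w0: successors {w1}; [](~q -> ~p) there: w1:T. ✓
w1: successors {w2}; [](~q -> ~p) there: w2:T. ✓
w2: successors {w3}; [](~q -> ~p) there: w3:T. ✓
w3: successors {w4}; [](~q -> ~p) there: w4:T. ✓
w4: successors {w5}; [](~q -> ~p) there: w5:T. ✓
w5: successors {w5, w6}; [](~q -> ~p) there: w5:T, w6:T. ✓
w6: successors {w7}; [](~q -> ~p) there: w7:T. ✓
w7: no successors, so <>[](~q -> ~p) fails. ✗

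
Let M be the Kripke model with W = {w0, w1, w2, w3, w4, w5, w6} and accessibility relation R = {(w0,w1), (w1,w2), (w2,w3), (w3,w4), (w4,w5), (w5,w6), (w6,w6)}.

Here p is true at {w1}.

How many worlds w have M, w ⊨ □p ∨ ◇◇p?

w0: □p is T, ◇◇p is F. ✓
w1: □p is F, ◇◇p is F. ✗
w2: □p is F, ◇◇p is F. ✗
w3: □p is F, ◇◇p is F. ✗
w4: □p is F, ◇◇p is F. ✗
w5: □p is F, ◇◇p is F. ✗
w6: □p is F, ◇◇p is F. ✗
Satisfying worlds: {w0}.

1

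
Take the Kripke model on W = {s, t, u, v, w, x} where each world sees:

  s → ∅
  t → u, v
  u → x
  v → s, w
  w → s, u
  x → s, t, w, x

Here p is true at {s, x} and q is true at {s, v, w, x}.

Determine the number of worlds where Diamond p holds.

4

s: no successors, so Diamond p fails. ✗
t: successors {u, v}; p there: u:F, v:F. ✗
u: successors {x}; p there: x:T. ✓
v: successors {s, w}; p there: s:T, w:F. ✓
w: successors {s, u}; p there: s:T, u:F. ✓
x: successors {s, t, w, x}; p there: s:T, t:F, w:F, x:T. ✓
Satisfying worlds: {u, v, w, x}.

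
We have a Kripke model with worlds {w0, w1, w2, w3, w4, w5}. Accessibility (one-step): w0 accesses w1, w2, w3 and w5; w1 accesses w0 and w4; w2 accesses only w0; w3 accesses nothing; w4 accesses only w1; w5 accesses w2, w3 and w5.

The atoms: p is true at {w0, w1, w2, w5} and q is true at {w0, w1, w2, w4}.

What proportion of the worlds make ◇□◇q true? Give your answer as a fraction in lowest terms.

w0: successors {w1, w2, w3, w5}; □◇q there: w1:T, w2:T, w3:T, w5:F. ✓
w1: successors {w0, w4}; □◇q there: w0:F, w4:T. ✓
w2: successors {w0}; □◇q there: w0:F. ✗
w3: no successors, so ◇□◇q fails. ✗
w4: successors {w1}; □◇q there: w1:T. ✓
w5: successors {w2, w3, w5}; □◇q there: w2:T, w3:T, w5:F. ✓
That's 4 of 6 worlds, so 4/6 = 2/3.

2/3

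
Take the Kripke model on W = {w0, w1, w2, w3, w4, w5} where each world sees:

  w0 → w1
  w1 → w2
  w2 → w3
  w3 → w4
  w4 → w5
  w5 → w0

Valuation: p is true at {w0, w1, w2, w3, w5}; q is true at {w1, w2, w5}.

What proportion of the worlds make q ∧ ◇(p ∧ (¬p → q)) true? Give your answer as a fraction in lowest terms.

1/2

w0: q is F, ◇(p ∧ (¬p → q)) is T. ✗
w1: q is T, ◇(p ∧ (¬p → q)) is T. ✓
w2: q is T, ◇(p ∧ (¬p → q)) is T. ✓
w3: q is F, ◇(p ∧ (¬p → q)) is F. ✗
w4: q is F, ◇(p ∧ (¬p → q)) is T. ✗
w5: q is T, ◇(p ∧ (¬p → q)) is T. ✓
That's 3 of 6 worlds, so 3/6 = 1/2.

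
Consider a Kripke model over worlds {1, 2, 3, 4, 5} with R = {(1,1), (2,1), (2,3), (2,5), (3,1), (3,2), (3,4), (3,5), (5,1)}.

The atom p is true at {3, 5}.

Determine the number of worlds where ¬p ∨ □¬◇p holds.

1: ¬p is T, □¬◇p is T. ✓
2: ¬p is T, □¬◇p is F. ✓
3: ¬p is F, □¬◇p is F. ✗
4: ¬p is T, □¬◇p is T. ✓
5: ¬p is F, □¬◇p is T. ✓
Satisfying worlds: {1, 2, 4, 5}.

4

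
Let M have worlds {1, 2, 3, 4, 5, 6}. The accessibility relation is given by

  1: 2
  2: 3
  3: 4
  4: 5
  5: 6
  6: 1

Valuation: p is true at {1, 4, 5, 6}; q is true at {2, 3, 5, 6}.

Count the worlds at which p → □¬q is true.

1: p is T, □¬q is F. ✗
2: p is F, □¬q is F. ✓
3: p is F, □¬q is T. ✓
4: p is T, □¬q is F. ✗
5: p is T, □¬q is F. ✗
6: p is T, □¬q is T. ✓
Satisfying worlds: {2, 3, 6}.

3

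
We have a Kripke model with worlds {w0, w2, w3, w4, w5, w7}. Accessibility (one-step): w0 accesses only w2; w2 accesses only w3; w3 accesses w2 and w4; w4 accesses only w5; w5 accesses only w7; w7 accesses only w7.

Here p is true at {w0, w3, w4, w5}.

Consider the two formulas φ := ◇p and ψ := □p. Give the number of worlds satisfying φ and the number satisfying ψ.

3 and 2

For ◇p:
w0: successors {w2}; p there: w2:F. ✗
w2: successors {w3}; p there: w3:T. ✓
w3: successors {w2, w4}; p there: w2:F, w4:T. ✓
w4: successors {w5}; p there: w5:T. ✓
w5: successors {w7}; p there: w7:F. ✗
w7: successors {w7}; p there: w7:F. ✗
— 3 worlds.
For □p:
w0: successors {w2}; p there: w2:F. ✗
w2: successors {w3}; p there: w3:T. ✓
w3: successors {w2, w4}; p there: w2:F, w4:T. ✗
w4: successors {w5}; p there: w5:T. ✓
w5: successors {w7}; p there: w7:F. ✗
w7: successors {w7}; p there: w7:F. ✗
— 2 worlds.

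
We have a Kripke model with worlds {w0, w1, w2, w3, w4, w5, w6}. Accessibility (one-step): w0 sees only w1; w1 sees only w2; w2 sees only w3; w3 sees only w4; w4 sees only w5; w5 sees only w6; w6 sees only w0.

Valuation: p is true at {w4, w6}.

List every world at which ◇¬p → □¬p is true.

{w0, w1, w2, w3, w4, w5, w6}

w0: ◇¬p is T, □¬p is T. ✓
w1: ◇¬p is T, □¬p is T. ✓
w2: ◇¬p is T, □¬p is T. ✓
w3: ◇¬p is F, □¬p is F. ✓
w4: ◇¬p is T, □¬p is T. ✓
w5: ◇¬p is F, □¬p is F. ✓
w6: ◇¬p is T, □¬p is T. ✓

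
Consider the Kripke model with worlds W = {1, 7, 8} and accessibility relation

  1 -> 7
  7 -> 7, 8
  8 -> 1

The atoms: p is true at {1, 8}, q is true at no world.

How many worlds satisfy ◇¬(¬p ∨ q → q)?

2

1: successors {7}; ¬(¬p ∨ q → q) there: 7:T. ✓
7: successors {7, 8}; ¬(¬p ∨ q → q) there: 7:T, 8:F. ✓
8: successors {1}; ¬(¬p ∨ q → q) there: 1:F. ✗
Satisfying worlds: {1, 7}.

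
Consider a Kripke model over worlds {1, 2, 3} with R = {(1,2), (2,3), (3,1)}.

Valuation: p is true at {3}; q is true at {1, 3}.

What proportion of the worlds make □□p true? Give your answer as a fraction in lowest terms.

1/3

1: successors {2}; □p there: 2:T. ✓
2: successors {3}; □p there: 3:F. ✗
3: successors {1}; □p there: 1:F. ✗
That's 1 of 3 worlds, so 1/3.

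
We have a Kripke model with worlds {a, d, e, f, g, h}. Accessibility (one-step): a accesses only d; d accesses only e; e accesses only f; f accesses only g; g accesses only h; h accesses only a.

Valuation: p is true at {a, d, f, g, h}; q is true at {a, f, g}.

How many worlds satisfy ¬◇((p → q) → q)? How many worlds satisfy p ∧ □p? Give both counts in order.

For ¬◇((p → q) → q):
a: ◇((p → q) → q) is T. ✗
d: ◇((p → q) → q) is F. ✓
e: ◇((p → q) → q) is T. ✗
f: ◇((p → q) → q) is T. ✗
g: ◇((p → q) → q) is T. ✗
h: ◇((p → q) → q) is T. ✗
— 1 world.
For p ∧ □p:
a: p is T, □p is T. ✓
d: p is T, □p is F. ✗
e: p is F, □p is T. ✗
f: p is T, □p is T. ✓
g: p is T, □p is T. ✓
h: p is T, □p is T. ✓
— 4 worlds.

1 and 4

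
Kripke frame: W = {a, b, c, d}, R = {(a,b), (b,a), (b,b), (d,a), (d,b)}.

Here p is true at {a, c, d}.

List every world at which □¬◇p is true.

{c}

a: successors {b}; ¬◇p there: b:F. ✗
b: successors {a, b}; ¬◇p there: a:T, b:F. ✗
c: no successors, so □¬◇p holds vacuously. ✓
d: successors {a, b}; ¬◇p there: a:T, b:F. ✗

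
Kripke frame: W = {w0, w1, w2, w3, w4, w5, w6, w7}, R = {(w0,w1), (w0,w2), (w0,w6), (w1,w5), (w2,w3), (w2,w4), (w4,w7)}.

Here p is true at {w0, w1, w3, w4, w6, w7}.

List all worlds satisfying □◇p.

w0: successors {w1, w2, w6}; ◇p there: w1:F, w2:T, w6:F. ✗
w1: successors {w5}; ◇p there: w5:F. ✗
w2: successors {w3, w4}; ◇p there: w3:F, w4:T. ✗
w3: no successors, so □◇p holds vacuously. ✓
w4: successors {w7}; ◇p there: w7:F. ✗
w5: no successors, so □◇p holds vacuously. ✓
w6: no successors, so □◇p holds vacuously. ✓
w7: no successors, so □◇p holds vacuously. ✓

{w3, w5, w6, w7}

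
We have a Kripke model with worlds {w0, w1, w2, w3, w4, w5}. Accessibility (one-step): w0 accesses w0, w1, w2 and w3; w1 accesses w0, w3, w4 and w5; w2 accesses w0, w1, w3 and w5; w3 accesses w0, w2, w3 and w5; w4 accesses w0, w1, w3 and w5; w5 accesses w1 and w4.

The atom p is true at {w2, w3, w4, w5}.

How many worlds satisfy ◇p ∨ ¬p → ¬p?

2

w0: ◇p ∨ ¬p is T, ¬p is T. ✓
w1: ◇p ∨ ¬p is T, ¬p is T. ✓
w2: ◇p ∨ ¬p is T, ¬p is F. ✗
w3: ◇p ∨ ¬p is T, ¬p is F. ✗
w4: ◇p ∨ ¬p is T, ¬p is F. ✗
w5: ◇p ∨ ¬p is T, ¬p is F. ✗
Satisfying worlds: {w0, w1}.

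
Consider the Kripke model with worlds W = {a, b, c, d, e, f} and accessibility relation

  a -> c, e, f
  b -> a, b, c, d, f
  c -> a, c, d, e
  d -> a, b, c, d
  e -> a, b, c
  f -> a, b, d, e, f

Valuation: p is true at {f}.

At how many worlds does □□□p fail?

6

a: successors {c, e, f}; □□p there: c:F, e:F, f:F. ✗
b: successors {a, b, c, d, f}; □□p there: a:F, b:F, c:F, d:F, f:F. ✗
c: successors {a, c, d, e}; □□p there: a:F, c:F, d:F, e:F. ✗
d: successors {a, b, c, d}; □□p there: a:F, b:F, c:F, d:F. ✗
e: successors {a, b, c}; □□p there: a:F, b:F, c:F. ✗
f: successors {a, b, d, e, f}; □□p there: a:F, b:F, d:F, e:F, f:F. ✗
Satisfying worlds: ∅.
So □□□p fails at the other 6 worlds.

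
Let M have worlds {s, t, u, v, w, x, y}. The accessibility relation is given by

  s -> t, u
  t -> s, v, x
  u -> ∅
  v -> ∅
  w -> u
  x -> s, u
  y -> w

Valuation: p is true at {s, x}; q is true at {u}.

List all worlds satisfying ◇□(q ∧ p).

s: successors {t, u}; □(q ∧ p) there: t:F, u:T. ✓
t: successors {s, v, x}; □(q ∧ p) there: s:F, v:T, x:F. ✓
u: no successors, so ◇□(q ∧ p) fails. ✗
v: no successors, so ◇□(q ∧ p) fails. ✗
w: successors {u}; □(q ∧ p) there: u:T. ✓
x: successors {s, u}; □(q ∧ p) there: s:F, u:T. ✓
y: successors {w}; □(q ∧ p) there: w:F. ✗

{s, t, w, x}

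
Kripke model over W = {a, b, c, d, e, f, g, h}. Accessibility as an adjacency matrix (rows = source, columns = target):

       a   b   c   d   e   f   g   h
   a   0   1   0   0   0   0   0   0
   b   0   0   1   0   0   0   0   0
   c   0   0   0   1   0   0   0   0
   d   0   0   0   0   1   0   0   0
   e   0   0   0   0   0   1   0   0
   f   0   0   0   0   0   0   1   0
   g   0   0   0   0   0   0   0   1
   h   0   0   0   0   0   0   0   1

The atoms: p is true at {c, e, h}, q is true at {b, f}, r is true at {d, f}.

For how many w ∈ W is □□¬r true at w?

a: successors {b}; □¬r there: b:T. ✓
b: successors {c}; □¬r there: c:F. ✗
c: successors {d}; □¬r there: d:T. ✓
d: successors {e}; □¬r there: e:F. ✗
e: successors {f}; □¬r there: f:T. ✓
f: successors {g}; □¬r there: g:T. ✓
g: successors {h}; □¬r there: h:T. ✓
h: successors {h}; □¬r there: h:T. ✓
Satisfying worlds: {a, c, e, f, g, h}.

6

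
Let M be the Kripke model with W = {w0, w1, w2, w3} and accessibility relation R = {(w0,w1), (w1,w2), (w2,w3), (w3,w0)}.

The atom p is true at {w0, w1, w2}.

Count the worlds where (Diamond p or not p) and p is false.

2

w0: Diamond p or not p is T, p is T. ✓
w1: Diamond p or not p is T, p is T. ✓
w2: Diamond p or not p is F, p is T. ✗
w3: Diamond p or not p is T, p is F. ✗
Satisfying worlds: {w0, w1}.
So (Diamond p or not p) and p fails at the other 2 worlds.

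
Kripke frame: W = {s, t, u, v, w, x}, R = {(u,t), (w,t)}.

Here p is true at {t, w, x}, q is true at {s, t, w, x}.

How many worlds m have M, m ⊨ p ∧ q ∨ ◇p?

4

s: p ∧ q is F, ◇p is F. ✗
t: p ∧ q is T, ◇p is F. ✓
u: p ∧ q is F, ◇p is T. ✓
v: p ∧ q is F, ◇p is F. ✗
w: p ∧ q is T, ◇p is T. ✓
x: p ∧ q is T, ◇p is F. ✓
Satisfying worlds: {t, u, w, x}.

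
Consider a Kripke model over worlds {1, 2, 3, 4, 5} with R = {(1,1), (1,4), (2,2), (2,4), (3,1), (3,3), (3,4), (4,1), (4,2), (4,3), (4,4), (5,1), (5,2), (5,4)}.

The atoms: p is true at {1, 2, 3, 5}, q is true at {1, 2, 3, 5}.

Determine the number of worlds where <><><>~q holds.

5

1: successors {1, 4}; <><>~q there: 1:T, 4:T. ✓
2: successors {2, 4}; <><>~q there: 2:T, 4:T. ✓
3: successors {1, 3, 4}; <><>~q there: 1:T, 3:T, 4:T. ✓
4: successors {1, 2, 3, 4}; <><>~q there: 1:T, 2:T, 3:T, 4:T. ✓
5: successors {1, 2, 4}; <><>~q there: 1:T, 2:T, 4:T. ✓
Satisfying worlds: {1, 2, 3, 4, 5}.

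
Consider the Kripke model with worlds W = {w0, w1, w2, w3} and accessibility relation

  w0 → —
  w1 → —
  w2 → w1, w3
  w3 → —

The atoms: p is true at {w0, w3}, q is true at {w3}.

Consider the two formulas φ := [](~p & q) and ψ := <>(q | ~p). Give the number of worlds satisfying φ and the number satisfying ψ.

For [](~p & q):
w0: no successors, so [](~p & q) holds vacuously. ✓
w1: no successors, so [](~p & q) holds vacuously. ✓
w2: successors {w1, w3}; ~p & q there: w1:F, w3:F. ✗
w3: no successors, so [](~p & q) holds vacuously. ✓
— 3 worlds.
For <>(q | ~p):
w0: no successors, so <>(q | ~p) fails. ✗
w1: no successors, so <>(q | ~p) fails. ✗
w2: successors {w1, w3}; q | ~p there: w1:T, w3:T. ✓
w3: no successors, so <>(q | ~p) fails. ✗
— 1 world.

3 and 1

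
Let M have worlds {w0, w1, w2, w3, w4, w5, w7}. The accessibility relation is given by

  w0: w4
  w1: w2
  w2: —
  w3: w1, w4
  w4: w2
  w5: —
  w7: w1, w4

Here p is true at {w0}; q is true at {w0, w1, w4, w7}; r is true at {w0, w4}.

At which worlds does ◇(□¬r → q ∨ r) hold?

w0: successors {w4}; □¬r → q ∨ r there: w4:T. ✓
w1: successors {w2}; □¬r → q ∨ r there: w2:F. ✗
w2: no successors, so ◇(□¬r → q ∨ r) fails. ✗
w3: successors {w1, w4}; □¬r → q ∨ r there: w1:T, w4:T. ✓
w4: successors {w2}; □¬r → q ∨ r there: w2:F. ✗
w5: no successors, so ◇(□¬r → q ∨ r) fails. ✗
w7: successors {w1, w4}; □¬r → q ∨ r there: w1:T, w4:T. ✓

{w0, w3, w7}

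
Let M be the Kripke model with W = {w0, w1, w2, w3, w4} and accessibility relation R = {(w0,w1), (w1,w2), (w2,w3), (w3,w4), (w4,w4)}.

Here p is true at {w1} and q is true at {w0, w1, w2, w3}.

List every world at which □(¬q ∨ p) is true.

w0: successors {w1}; ¬q ∨ p there: w1:T. ✓
w1: successors {w2}; ¬q ∨ p there: w2:F. ✗
w2: successors {w3}; ¬q ∨ p there: w3:F. ✗
w3: successors {w4}; ¬q ∨ p there: w4:T. ✓
w4: successors {w4}; ¬q ∨ p there: w4:T. ✓

{w0, w3, w4}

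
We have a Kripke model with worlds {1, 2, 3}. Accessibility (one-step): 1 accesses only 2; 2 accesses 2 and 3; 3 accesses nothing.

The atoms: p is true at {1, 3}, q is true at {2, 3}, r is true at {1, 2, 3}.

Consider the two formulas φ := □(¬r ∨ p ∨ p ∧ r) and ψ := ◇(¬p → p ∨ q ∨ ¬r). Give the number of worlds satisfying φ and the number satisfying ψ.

1 and 2

For □(¬r ∨ p ∨ p ∧ r):
1: successors {2}; ¬r ∨ p ∨ p ∧ r there: 2:F. ✗
2: successors {2, 3}; ¬r ∨ p ∨ p ∧ r there: 2:F, 3:T. ✗
3: no successors, so □(¬r ∨ p ∨ p ∧ r) holds vacuously. ✓
— 1 world.
For ◇(¬p → p ∨ q ∨ ¬r):
1: successors {2}; ¬p → p ∨ q ∨ ¬r there: 2:T. ✓
2: successors {2, 3}; ¬p → p ∨ q ∨ ¬r there: 2:T, 3:T. ✓
3: no successors, so ◇(¬p → p ∨ q ∨ ¬r) fails. ✗
— 2 worlds.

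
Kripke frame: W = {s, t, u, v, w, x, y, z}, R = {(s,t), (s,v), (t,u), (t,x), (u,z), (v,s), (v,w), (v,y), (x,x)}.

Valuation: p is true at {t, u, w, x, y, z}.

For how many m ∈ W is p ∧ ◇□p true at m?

s: p is F, ◇□p is T. ✗
t: p is T, ◇□p is T. ✓
u: p is T, ◇□p is T. ✓
v: p is F, ◇□p is T. ✗
w: p is T, ◇□p is F. ✗
x: p is T, ◇□p is T. ✓
y: p is T, ◇□p is F. ✗
z: p is T, ◇□p is F. ✗
Satisfying worlds: {t, u, x}.

3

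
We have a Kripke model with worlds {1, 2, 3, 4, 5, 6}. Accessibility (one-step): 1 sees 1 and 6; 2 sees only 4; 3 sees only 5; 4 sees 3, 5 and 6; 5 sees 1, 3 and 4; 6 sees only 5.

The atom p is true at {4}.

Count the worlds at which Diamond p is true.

2

1: successors {1, 6}; p there: 1:F, 6:F. ✗
2: successors {4}; p there: 4:T. ✓
3: successors {5}; p there: 5:F. ✗
4: successors {3, 5, 6}; p there: 3:F, 5:F, 6:F. ✗
5: successors {1, 3, 4}; p there: 1:F, 3:F, 4:T. ✓
6: successors {5}; p there: 5:F. ✗
Satisfying worlds: {2, 5}.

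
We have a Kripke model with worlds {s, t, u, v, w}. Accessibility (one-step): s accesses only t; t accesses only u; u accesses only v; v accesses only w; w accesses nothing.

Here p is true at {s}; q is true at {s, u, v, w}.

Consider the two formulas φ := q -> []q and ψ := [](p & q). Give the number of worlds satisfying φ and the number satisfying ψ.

For q -> []q:
s: q is T, []q is F. ✗
t: q is F, []q is T. ✓
u: q is T, []q is T. ✓
v: q is T, []q is T. ✓
w: q is T, []q is T. ✓
— 4 worlds.
For [](p & q):
s: successors {t}; p & q there: t:F. ✗
t: successors {u}; p & q there: u:F. ✗
u: successors {v}; p & q there: v:F. ✗
v: successors {w}; p & q there: w:F. ✗
w: no successors, so [](p & q) holds vacuously. ✓
— 1 world.

4 and 1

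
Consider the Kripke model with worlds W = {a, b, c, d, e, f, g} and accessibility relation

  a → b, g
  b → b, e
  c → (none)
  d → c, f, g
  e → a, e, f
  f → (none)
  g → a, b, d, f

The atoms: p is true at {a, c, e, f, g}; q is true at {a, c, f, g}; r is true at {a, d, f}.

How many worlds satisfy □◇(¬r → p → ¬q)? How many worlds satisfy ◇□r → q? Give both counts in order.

For □◇(¬r → p → ¬q):
a: successors {b, g}; ◇(¬r → p → ¬q) there: b:T, g:T. ✓
b: successors {b, e}; ◇(¬r → p → ¬q) there: b:T, e:T. ✓
c: no successors, so □◇(¬r → p → ¬q) holds vacuously. ✓
d: successors {c, f, g}; ◇(¬r → p → ¬q) there: c:F, f:F, g:T. ✗
e: successors {a, e, f}; ◇(¬r → p → ¬q) there: a:T, e:T, f:F. ✗
f: no successors, so □◇(¬r → p → ¬q) holds vacuously. ✓
g: successors {a, b, d, f}; ◇(¬r → p → ¬q) there: a:T, b:T, d:T, f:F. ✗
— 4 worlds.
For ◇□r → q:
a: ◇□r is F, q is T. ✓
b: ◇□r is F, q is F. ✓
c: ◇□r is F, q is T. ✓
d: ◇□r is T, q is F. ✗
e: ◇□r is T, q is F. ✗
f: ◇□r is F, q is T. ✓
g: ◇□r is T, q is T. ✓
— 5 worlds.

4 and 5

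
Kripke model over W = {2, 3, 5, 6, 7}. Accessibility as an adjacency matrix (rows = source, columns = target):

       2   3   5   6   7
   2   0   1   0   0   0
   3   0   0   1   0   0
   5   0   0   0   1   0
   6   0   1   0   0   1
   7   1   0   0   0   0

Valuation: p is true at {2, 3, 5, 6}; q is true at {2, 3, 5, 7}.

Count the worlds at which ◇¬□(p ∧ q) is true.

2

2: successors {3}; ¬□(p ∧ q) there: 3:F. ✗
3: successors {5}; ¬□(p ∧ q) there: 5:T. ✓
5: successors {6}; ¬□(p ∧ q) there: 6:T. ✓
6: successors {3, 7}; ¬□(p ∧ q) there: 3:F, 7:F. ✗
7: successors {2}; ¬□(p ∧ q) there: 2:F. ✗
Satisfying worlds: {3, 5}.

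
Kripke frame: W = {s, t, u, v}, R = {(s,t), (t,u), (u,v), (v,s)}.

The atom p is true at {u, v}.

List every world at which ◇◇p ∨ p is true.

{s, t, u, v}

s: ◇◇p is T, p is F. ✓
t: ◇◇p is T, p is F. ✓
u: ◇◇p is F, p is T. ✓
v: ◇◇p is F, p is T. ✓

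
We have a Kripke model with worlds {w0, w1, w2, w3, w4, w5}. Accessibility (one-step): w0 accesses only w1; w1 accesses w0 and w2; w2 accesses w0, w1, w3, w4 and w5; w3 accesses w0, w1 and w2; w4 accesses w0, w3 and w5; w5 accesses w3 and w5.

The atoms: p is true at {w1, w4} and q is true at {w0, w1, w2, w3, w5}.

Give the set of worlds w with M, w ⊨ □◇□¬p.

{w1, w4, w5}

w0: successors {w1}; ◇□¬p there: w1:F. ✗
w1: successors {w0, w2}; ◇□¬p there: w0:T, w2:T. ✓
w2: successors {w0, w1, w3, w4, w5}; ◇□¬p there: w0:T, w1:F, w3:T, w4:T, w5:T. ✗
w3: successors {w0, w1, w2}; ◇□¬p there: w0:T, w1:F, w2:T. ✗
w4: successors {w0, w3, w5}; ◇□¬p there: w0:T, w3:T, w5:T. ✓
w5: successors {w3, w5}; ◇□¬p there: w3:T, w5:T. ✓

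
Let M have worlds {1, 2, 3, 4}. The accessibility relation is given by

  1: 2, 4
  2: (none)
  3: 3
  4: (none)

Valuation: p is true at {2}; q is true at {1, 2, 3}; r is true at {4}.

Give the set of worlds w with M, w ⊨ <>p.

{1}

1: successors {2, 4}; p there: 2:T, 4:F. ✓
2: no successors, so <>p fails. ✗
3: successors {3}; p there: 3:F. ✗
4: no successors, so <>p fails. ✗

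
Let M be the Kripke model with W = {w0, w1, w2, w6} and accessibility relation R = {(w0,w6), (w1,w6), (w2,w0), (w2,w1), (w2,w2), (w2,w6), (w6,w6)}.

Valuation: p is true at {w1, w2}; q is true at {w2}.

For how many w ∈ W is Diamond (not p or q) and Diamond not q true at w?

4

w0: Diamond (not p or q) is T, Diamond not q is T. ✓
w1: Diamond (not p or q) is T, Diamond not q is T. ✓
w2: Diamond (not p or q) is T, Diamond not q is T. ✓
w6: Diamond (not p or q) is T, Diamond not q is T. ✓
Satisfying worlds: {w0, w1, w2, w6}.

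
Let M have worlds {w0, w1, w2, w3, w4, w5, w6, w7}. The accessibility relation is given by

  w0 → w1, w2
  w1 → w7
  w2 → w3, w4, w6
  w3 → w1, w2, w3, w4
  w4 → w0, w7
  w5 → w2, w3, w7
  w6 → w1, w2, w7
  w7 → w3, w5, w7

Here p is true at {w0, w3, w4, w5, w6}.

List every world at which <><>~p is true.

w0: successors {w1, w2}; <>~p there: w1:T, w2:F. ✓
w1: successors {w7}; <>~p there: w7:T. ✓
w2: successors {w3, w4, w6}; <>~p there: w3:T, w4:T, w6:T. ✓
w3: successors {w1, w2, w3, w4}; <>~p there: w1:T, w2:F, w3:T, w4:T. ✓
w4: successors {w0, w7}; <>~p there: w0:T, w7:T. ✓
w5: successors {w2, w3, w7}; <>~p there: w2:F, w3:T, w7:T. ✓
w6: successors {w1, w2, w7}; <>~p there: w1:T, w2:F, w7:T. ✓
w7: successors {w3, w5, w7}; <>~p there: w3:T, w5:T, w7:T. ✓

{w0, w1, w2, w3, w4, w5, w6, w7}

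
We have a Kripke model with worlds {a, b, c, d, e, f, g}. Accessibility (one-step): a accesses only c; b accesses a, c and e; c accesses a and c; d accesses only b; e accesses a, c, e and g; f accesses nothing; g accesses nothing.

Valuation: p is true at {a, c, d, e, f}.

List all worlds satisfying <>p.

a: successors {c}; p there: c:T. ✓
b: successors {a, c, e}; p there: a:T, c:T, e:T. ✓
c: successors {a, c}; p there: a:T, c:T. ✓
d: successors {b}; p there: b:F. ✗
e: successors {a, c, e, g}; p there: a:T, c:T, e:T, g:F. ✓
f: no successors, so <>p fails. ✗
g: no successors, so <>p fails. ✗

{a, b, c, e}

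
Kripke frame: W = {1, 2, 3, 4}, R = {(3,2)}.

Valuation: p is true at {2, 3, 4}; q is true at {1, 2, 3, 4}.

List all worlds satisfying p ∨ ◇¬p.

1: p is F, ◇¬p is F. ✗
2: p is T, ◇¬p is F. ✓
3: p is T, ◇¬p is F. ✓
4: p is T, ◇¬p is F. ✓

{2, 3, 4}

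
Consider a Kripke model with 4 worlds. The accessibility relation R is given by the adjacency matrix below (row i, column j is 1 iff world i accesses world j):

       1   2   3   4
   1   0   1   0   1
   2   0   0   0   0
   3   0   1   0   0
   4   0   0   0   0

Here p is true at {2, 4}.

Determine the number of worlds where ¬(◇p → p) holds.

2

1: ◇p → p is F. ✓
2: ◇p → p is T. ✗
3: ◇p → p is F. ✓
4: ◇p → p is T. ✗
Satisfying worlds: {1, 3}.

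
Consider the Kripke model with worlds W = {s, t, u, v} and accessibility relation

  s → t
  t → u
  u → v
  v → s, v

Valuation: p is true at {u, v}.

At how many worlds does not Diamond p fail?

3

s: Diamond p is F. ✓
t: Diamond p is T. ✗
u: Diamond p is T. ✗
v: Diamond p is T. ✗
Satisfying worlds: {s}.
So not Diamond p fails at the other 3 worlds.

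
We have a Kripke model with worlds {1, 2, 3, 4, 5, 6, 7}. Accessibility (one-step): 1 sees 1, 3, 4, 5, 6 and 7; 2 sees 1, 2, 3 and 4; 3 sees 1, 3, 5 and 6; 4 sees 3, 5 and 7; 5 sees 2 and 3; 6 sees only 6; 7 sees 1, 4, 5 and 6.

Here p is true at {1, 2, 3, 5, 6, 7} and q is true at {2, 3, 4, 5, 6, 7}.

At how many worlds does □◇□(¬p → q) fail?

0

1: successors {1, 3, 4, 5, 6, 7}; ◇□(¬p → q) there: 1:T, 3:T, 4:T, 5:T, 6:T, 7:T. ✓
2: successors {1, 2, 3, 4}; ◇□(¬p → q) there: 1:T, 2:T, 3:T, 4:T. ✓
3: successors {1, 3, 5, 6}; ◇□(¬p → q) there: 1:T, 3:T, 5:T, 6:T. ✓
4: successors {3, 5, 7}; ◇□(¬p → q) there: 3:T, 5:T, 7:T. ✓
5: successors {2, 3}; ◇□(¬p → q) there: 2:T, 3:T. ✓
6: successors {6}; ◇□(¬p → q) there: 6:T. ✓
7: successors {1, 4, 5, 6}; ◇□(¬p → q) there: 1:T, 4:T, 5:T, 6:T. ✓
Satisfying worlds: {1, 2, 3, 4, 5, 6, 7}.
So □◇□(¬p → q) fails at the other 0 worlds.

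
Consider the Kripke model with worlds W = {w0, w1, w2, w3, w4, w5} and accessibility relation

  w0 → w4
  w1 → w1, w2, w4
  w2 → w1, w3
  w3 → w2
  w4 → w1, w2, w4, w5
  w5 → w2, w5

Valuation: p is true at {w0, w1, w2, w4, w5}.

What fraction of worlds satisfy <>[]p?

w0: successors {w4}; []p there: w4:T. ✓
w1: successors {w1, w2, w4}; []p there: w1:T, w2:F, w4:T. ✓
w2: successors {w1, w3}; []p there: w1:T, w3:T. ✓
w3: successors {w2}; []p there: w2:F. ✗
w4: successors {w1, w2, w4, w5}; []p there: w1:T, w2:F, w4:T, w5:T. ✓
w5: successors {w2, w5}; []p there: w2:F, w5:T. ✓
That's 5 of 6 worlds, so 5/6.

5/6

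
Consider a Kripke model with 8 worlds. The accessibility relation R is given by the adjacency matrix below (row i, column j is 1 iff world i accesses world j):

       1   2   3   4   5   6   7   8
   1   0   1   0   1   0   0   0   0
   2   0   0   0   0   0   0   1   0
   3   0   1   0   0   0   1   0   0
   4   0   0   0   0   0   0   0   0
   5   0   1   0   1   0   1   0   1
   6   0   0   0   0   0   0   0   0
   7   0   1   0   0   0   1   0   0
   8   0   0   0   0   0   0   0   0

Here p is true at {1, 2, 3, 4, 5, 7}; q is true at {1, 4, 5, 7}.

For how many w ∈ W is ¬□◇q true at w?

1: □◇q is F. ✓
2: □◇q is F. ✓
3: □◇q is F. ✓
4: □◇q is T. ✗
5: □◇q is F. ✓
6: □◇q is T. ✗
7: □◇q is F. ✓
8: □◇q is T. ✗
Satisfying worlds: {1, 2, 3, 5, 7}.

5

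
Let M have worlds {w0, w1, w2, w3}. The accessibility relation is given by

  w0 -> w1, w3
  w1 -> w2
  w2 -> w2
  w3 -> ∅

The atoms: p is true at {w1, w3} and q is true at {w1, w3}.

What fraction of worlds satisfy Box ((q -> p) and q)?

w0: successors {w1, w3}; (q -> p) and q there: w1:T, w3:T. ✓
w1: successors {w2}; (q -> p) and q there: w2:F. ✗
w2: successors {w2}; (q -> p) and q there: w2:F. ✗
w3: no successors, so Box ((q -> p) and q) holds vacuously. ✓
That's 2 of 4 worlds, so 2/4 = 1/2.

1/2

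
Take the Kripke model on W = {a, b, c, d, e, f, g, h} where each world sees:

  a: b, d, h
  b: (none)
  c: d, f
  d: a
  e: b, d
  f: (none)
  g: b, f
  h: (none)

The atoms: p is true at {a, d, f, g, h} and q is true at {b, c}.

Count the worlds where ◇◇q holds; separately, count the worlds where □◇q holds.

For ◇◇q:
a: successors {b, d, h}; ◇q there: b:F, d:F, h:F. ✗
b: no successors, so ◇◇q fails. ✗
c: successors {d, f}; ◇q there: d:F, f:F. ✗
d: successors {a}; ◇q there: a:T. ✓
e: successors {b, d}; ◇q there: b:F, d:F. ✗
f: no successors, so ◇◇q fails. ✗
g: successors {b, f}; ◇q there: b:F, f:F. ✗
h: no successors, so ◇◇q fails. ✗
— 1 world.
For □◇q:
a: successors {b, d, h}; ◇q there: b:F, d:F, h:F. ✗
b: no successors, so □◇q holds vacuously. ✓
c: successors {d, f}; ◇q there: d:F, f:F. ✗
d: successors {a}; ◇q there: a:T. ✓
e: successors {b, d}; ◇q there: b:F, d:F. ✗
f: no successors, so □◇q holds vacuously. ✓
g: successors {b, f}; ◇q there: b:F, f:F. ✗
h: no successors, so □◇q holds vacuously. ✓
— 4 worlds.

1 and 4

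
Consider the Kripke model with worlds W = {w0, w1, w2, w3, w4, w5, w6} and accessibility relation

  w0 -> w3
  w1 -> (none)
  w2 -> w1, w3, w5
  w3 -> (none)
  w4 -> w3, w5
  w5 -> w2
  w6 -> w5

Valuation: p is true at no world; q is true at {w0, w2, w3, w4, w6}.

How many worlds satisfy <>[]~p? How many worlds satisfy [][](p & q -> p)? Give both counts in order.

5 and 7

For <>[]~p:
w0: successors {w3}; []~p there: w3:T. ✓
w1: no successors, so <>[]~p fails. ✗
w2: successors {w1, w3, w5}; []~p there: w1:T, w3:T, w5:T. ✓
w3: no successors, so <>[]~p fails. ✗
w4: successors {w3, w5}; []~p there: w3:T, w5:T. ✓
w5: successors {w2}; []~p there: w2:T. ✓
w6: successors {w5}; []~p there: w5:T. ✓
— 5 worlds.
For [][](p & q -> p):
w0: successors {w3}; [](p & q -> p) there: w3:T. ✓
w1: no successors, so [][](p & q -> p) holds vacuously. ✓
w2: successors {w1, w3, w5}; [](p & q -> p) there: w1:T, w3:T, w5:T. ✓
w3: no successors, so [][](p & q -> p) holds vacuously. ✓
w4: successors {w3, w5}; [](p & q -> p) there: w3:T, w5:T. ✓
w5: successors {w2}; [](p & q -> p) there: w2:T. ✓
w6: successors {w5}; [](p & q -> p) there: w5:T. ✓
— 7 worlds.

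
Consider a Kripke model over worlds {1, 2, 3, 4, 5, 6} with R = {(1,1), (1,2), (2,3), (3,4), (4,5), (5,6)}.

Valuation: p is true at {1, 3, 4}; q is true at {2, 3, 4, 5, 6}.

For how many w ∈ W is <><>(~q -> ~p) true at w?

1: successors {1, 2}; <>(~q -> ~p) there: 1:T, 2:T. ✓
2: successors {3}; <>(~q -> ~p) there: 3:T. ✓
3: successors {4}; <>(~q -> ~p) there: 4:T. ✓
4: successors {5}; <>(~q -> ~p) there: 5:T. ✓
5: successors {6}; <>(~q -> ~p) there: 6:F. ✗
6: no successors, so <><>(~q -> ~p) fails. ✗
Satisfying worlds: {1, 2, 3, 4}.

4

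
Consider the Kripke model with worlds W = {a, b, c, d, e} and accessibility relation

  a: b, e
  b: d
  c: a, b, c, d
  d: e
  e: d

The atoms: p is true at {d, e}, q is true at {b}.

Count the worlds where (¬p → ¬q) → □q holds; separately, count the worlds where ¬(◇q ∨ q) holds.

1 and 2

For (¬p → ¬q) → □q:
a: ¬p → ¬q is T, □q is F. ✗
b: ¬p → ¬q is F, □q is F. ✓
c: ¬p → ¬q is T, □q is F. ✗
d: ¬p → ¬q is T, □q is F. ✗
e: ¬p → ¬q is T, □q is F. ✗
— 1 world.
For ¬(◇q ∨ q):
a: ◇q ∨ q is T. ✗
b: ◇q ∨ q is T. ✗
c: ◇q ∨ q is T. ✗
d: ◇q ∨ q is F. ✓
e: ◇q ∨ q is F. ✓
— 2 worlds.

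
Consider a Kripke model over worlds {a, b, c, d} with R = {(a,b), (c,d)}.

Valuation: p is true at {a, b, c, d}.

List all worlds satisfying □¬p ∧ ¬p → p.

a: □¬p ∧ ¬p is F, p is T. ✓
b: □¬p ∧ ¬p is F, p is T. ✓
c: □¬p ∧ ¬p is F, p is T. ✓
d: □¬p ∧ ¬p is F, p is T. ✓

{a, b, c, d}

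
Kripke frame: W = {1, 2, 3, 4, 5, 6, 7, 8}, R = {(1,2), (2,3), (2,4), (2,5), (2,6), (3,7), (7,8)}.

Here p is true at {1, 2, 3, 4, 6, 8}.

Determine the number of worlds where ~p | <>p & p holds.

1: ~p is F, <>p & p is T. ✓
2: ~p is F, <>p & p is T. ✓
3: ~p is F, <>p & p is F. ✗
4: ~p is F, <>p & p is F. ✗
5: ~p is T, <>p & p is F. ✓
6: ~p is F, <>p & p is F. ✗
7: ~p is T, <>p & p is F. ✓
8: ~p is F, <>p & p is F. ✗
Satisfying worlds: {1, 2, 5, 7}.

4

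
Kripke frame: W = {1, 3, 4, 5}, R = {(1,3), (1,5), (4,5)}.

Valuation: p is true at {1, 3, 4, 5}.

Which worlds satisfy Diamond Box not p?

{1, 4}

1: successors {3, 5}; Box not p there: 3:T, 5:T. ✓
3: no successors, so Diamond Box not p fails. ✗
4: successors {5}; Box not p there: 5:T. ✓
5: no successors, so Diamond Box not p fails. ✗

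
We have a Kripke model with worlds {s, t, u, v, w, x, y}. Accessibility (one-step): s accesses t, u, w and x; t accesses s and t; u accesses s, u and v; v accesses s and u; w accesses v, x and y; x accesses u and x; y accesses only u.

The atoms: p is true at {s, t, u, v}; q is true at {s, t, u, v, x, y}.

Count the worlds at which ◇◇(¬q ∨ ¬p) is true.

s: successors {t, u, w, x}; ◇(¬q ∨ ¬p) there: t:F, u:F, w:T, x:T. ✓
t: successors {s, t}; ◇(¬q ∨ ¬p) there: s:T, t:F. ✓
u: successors {s, u, v}; ◇(¬q ∨ ¬p) there: s:T, u:F, v:F. ✓
v: successors {s, u}; ◇(¬q ∨ ¬p) there: s:T, u:F. ✓
w: successors {v, x, y}; ◇(¬q ∨ ¬p) there: v:F, x:T, y:F. ✓
x: successors {u, x}; ◇(¬q ∨ ¬p) there: u:F, x:T. ✓
y: successors {u}; ◇(¬q ∨ ¬p) there: u:F. ✗
Satisfying worlds: {s, t, u, v, w, x}.

6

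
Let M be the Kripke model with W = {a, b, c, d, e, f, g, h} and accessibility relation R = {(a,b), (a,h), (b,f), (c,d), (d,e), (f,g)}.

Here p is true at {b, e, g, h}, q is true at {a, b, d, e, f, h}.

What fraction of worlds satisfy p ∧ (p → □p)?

a: p is F, p → □p is T. ✗
b: p is T, p → □p is F. ✗
c: p is F, p → □p is T. ✗
d: p is F, p → □p is T. ✗
e: p is T, p → □p is T. ✓
f: p is F, p → □p is T. ✗
g: p is T, p → □p is T. ✓
h: p is T, p → □p is T. ✓
That's 3 of 8 worlds, so 3/8.

3/8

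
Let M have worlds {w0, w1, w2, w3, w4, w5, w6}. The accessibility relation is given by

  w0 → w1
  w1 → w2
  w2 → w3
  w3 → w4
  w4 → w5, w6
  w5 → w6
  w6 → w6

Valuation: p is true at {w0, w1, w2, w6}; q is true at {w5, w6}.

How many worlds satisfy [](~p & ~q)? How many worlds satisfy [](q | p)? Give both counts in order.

2 and 5

For [](~p & ~q):
w0: successors {w1}; ~p & ~q there: w1:F. ✗
w1: successors {w2}; ~p & ~q there: w2:F. ✗
w2: successors {w3}; ~p & ~q there: w3:T. ✓
w3: successors {w4}; ~p & ~q there: w4:T. ✓
w4: successors {w5, w6}; ~p & ~q there: w5:F, w6:F. ✗
w5: successors {w6}; ~p & ~q there: w6:F. ✗
w6: successors {w6}; ~p & ~q there: w6:F. ✗
— 2 worlds.
For [](q | p):
w0: successors {w1}; q | p there: w1:T. ✓
w1: successors {w2}; q | p there: w2:T. ✓
w2: successors {w3}; q | p there: w3:F. ✗
w3: successors {w4}; q | p there: w4:F. ✗
w4: successors {w5, w6}; q | p there: w5:T, w6:T. ✓
w5: successors {w6}; q | p there: w6:T. ✓
w6: successors {w6}; q | p there: w6:T. ✓
— 5 worlds.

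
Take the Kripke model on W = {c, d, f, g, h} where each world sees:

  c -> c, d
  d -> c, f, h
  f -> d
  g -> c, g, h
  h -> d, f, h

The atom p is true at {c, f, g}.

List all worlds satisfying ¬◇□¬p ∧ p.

{c, f, g}

c: ¬◇□¬p is T, p is T. ✓
d: ¬◇□¬p is F, p is F. ✗
f: ¬◇□¬p is T, p is T. ✓
g: ¬◇□¬p is T, p is T. ✓
h: ¬◇□¬p is F, p is F. ✗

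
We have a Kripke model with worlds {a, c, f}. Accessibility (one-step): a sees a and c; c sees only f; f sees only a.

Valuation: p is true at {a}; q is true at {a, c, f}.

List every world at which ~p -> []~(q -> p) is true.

{a, c}

a: ~p is F, []~(q -> p) is F. ✓
c: ~p is T, []~(q -> p) is T. ✓
f: ~p is T, []~(q -> p) is F. ✗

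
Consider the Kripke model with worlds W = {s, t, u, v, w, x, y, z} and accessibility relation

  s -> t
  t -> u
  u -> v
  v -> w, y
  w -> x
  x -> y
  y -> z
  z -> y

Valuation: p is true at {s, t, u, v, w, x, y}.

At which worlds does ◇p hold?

{s, t, u, v, w, x, z}

s: successors {t}; p there: t:T. ✓
t: successors {u}; p there: u:T. ✓
u: successors {v}; p there: v:T. ✓
v: successors {w, y}; p there: w:T, y:T. ✓
w: successors {x}; p there: x:T. ✓
x: successors {y}; p there: y:T. ✓
y: successors {z}; p there: z:F. ✗
z: successors {y}; p there: y:T. ✓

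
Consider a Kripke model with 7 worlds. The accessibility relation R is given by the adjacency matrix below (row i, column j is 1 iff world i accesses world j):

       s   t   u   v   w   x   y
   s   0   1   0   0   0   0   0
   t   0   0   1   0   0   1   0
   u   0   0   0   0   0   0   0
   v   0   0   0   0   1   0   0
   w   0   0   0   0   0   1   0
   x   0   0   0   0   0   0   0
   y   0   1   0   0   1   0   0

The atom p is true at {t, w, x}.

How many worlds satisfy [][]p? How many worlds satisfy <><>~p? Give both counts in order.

For [][]p:
s: successors {t}; []p there: t:F. ✗
t: successors {u, x}; []p there: u:T, x:T. ✓
u: no successors, so [][]p holds vacuously. ✓
v: successors {w}; []p there: w:T. ✓
w: successors {x}; []p there: x:T. ✓
x: no successors, so [][]p holds vacuously. ✓
y: successors {t, w}; []p there: t:F, w:T. ✗
— 5 worlds.
For <><>~p:
s: successors {t}; <>~p there: t:T. ✓
t: successors {u, x}; <>~p there: u:F, x:F. ✗
u: no successors, so <><>~p fails. ✗
v: successors {w}; <>~p there: w:F. ✗
w: successors {x}; <>~p there: x:F. ✗
x: no successors, so <><>~p fails. ✗
y: successors {t, w}; <>~p there: t:T, w:F. ✓
— 2 worlds.

5 and 2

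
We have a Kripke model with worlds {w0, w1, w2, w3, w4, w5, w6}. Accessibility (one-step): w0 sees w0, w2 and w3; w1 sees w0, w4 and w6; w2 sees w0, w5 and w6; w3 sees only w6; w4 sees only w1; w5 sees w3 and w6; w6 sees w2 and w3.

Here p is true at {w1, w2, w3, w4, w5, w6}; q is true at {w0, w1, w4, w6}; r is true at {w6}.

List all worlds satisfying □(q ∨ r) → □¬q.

{w0, w2, w5, w6}

w0: □(q ∨ r) is F, □¬q is F. ✓
w1: □(q ∨ r) is T, □¬q is F. ✗
w2: □(q ∨ r) is F, □¬q is F. ✓
w3: □(q ∨ r) is T, □¬q is F. ✗
w4: □(q ∨ r) is T, □¬q is F. ✗
w5: □(q ∨ r) is F, □¬q is F. ✓
w6: □(q ∨ r) is F, □¬q is T. ✓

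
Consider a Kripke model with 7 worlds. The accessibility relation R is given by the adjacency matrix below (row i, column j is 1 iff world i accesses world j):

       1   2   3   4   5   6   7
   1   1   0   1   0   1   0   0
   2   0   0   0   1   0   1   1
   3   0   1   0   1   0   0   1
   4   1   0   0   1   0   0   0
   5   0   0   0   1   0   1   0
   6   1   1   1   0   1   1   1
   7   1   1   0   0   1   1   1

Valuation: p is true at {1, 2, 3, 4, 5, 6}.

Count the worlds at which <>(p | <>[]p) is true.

7

1: successors {1, 3, 5}; p | <>[]p there: 1:T, 3:T, 5:T. ✓
2: successors {4, 6, 7}; p | <>[]p there: 4:T, 6:T, 7:T. ✓
3: successors {2, 4, 7}; p | <>[]p there: 2:T, 4:T, 7:T. ✓
4: successors {1, 4}; p | <>[]p there: 1:T, 4:T. ✓
5: successors {4, 6}; p | <>[]p there: 4:T, 6:T. ✓
6: successors {1, 2, 3, 5, 6, 7}; p | <>[]p there: 1:T, 2:T, 3:T, 5:T, 6:T, 7:T. ✓
7: successors {1, 2, 5, 6, 7}; p | <>[]p there: 1:T, 2:T, 5:T, 6:T, 7:T. ✓
Satisfying worlds: {1, 2, 3, 4, 5, 6, 7}.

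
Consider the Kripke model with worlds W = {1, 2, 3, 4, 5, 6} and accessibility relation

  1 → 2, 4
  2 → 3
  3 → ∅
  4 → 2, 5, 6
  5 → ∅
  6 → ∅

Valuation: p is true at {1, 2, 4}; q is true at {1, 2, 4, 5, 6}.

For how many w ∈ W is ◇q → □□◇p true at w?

1: ◇q is T, □□◇p is F. ✗
2: ◇q is F, □□◇p is T. ✓
3: ◇q is F, □□◇p is T. ✓
4: ◇q is T, □□◇p is F. ✗
5: ◇q is F, □□◇p is T. ✓
6: ◇q is F, □□◇p is T. ✓
Satisfying worlds: {2, 3, 5, 6}.

4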